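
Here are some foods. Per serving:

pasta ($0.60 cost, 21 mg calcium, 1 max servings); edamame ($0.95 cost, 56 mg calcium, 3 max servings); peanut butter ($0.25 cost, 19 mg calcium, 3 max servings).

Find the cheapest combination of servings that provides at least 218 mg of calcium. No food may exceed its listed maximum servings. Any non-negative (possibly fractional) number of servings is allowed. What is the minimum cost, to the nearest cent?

$3.48

Cost per mg of calcium: peanut butter $0.0132, edamame $0.0170, pasta $0.0286.
Take 3 servings of peanut butter: +57.0 mg calcium for $0.75 (total $0.75, still need 161.0 mg).
Take 2.875 servings of edamame: +161.0 mg calcium for $2.73 (total $3.48, still need 0.0 mg).
Greedy by cheapest-per-mg is optimal for a single linear constraint, so the minimum cost is $3.48.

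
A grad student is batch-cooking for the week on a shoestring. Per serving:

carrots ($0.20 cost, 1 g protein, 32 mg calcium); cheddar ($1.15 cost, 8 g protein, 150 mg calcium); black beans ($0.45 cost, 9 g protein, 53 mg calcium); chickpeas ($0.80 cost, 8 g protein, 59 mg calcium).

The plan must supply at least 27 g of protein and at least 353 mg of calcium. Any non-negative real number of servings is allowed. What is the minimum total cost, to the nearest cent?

Two binding constraints pin down two serving amounts, so the optimal mix uses at most two foods. The candidates are each food alone (scaled to the tighter of protein/calcium) and each pair with both constraints tight.
carrots only: max(27/1, 353/32) = 27 servings → $5.40.
cheddar only: max(27/8, 353/150) = 3.375 servings → $3.88.
black beans only: max(27/9, 353/53) = 6.66 servings → $3.00.
chickpeas only: max(27/8, 353/59) = 5.983 servings → $4.79.
carrots + cheddar with both targets exact would need a negative amount; discard.
carrots + black beans with both tight: 7.43 servings and 2.174 servings → $2.46.
carrots + chickpeas with both tight: 6.249 servings and 2.594 servings → $3.32.
cheddar + black beans with both tight: 1.886 servings and 1.324 servings → $2.76.
cheddar + chickpeas with both tight: 1.691 servings and 1.684 servings → $3.29.
black beans + chickpeas: intersection lies outside the first quadrant.
So the least-cost plan costs $2.46.

$2.46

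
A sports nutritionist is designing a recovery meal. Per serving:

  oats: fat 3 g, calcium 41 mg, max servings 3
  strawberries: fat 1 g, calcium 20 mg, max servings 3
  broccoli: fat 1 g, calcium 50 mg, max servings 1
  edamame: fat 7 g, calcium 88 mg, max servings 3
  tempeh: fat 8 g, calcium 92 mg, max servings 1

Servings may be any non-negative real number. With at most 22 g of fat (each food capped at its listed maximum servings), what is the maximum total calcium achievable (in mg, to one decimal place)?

Calcium per g fat: broccoli 50, strawberries 20, oats 13.67, edamame 12.57, tempeh 11.5.
Take 1 serving of broccoli: uses 1 g fat, +50.0 mg calcium (running total 50.0 mg).
Take 3 servings of strawberries: uses 3 g fat, +60.0 mg calcium (running total 110.0 mg).
Take 3 servings of oats: uses 9 g fat, +123.0 mg calcium (running total 233.0 mg).
Take 1.286 servings of edamame: uses 9 g fat, +113.1 mg calcium (running total 346.1 mg).
Filling greedily by calcium-per-g fat is optimal for one linear limit, giving 346.1 mg.

346.1 mg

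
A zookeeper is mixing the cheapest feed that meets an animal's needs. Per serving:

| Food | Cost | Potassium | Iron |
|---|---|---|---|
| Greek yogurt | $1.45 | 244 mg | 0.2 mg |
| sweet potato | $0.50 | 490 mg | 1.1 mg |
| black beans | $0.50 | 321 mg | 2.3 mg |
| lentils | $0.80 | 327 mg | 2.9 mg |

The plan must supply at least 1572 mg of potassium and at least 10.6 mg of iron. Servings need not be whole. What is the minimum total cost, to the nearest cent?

At the optimum either one food covers both requirements or two foods hit both targets exactly; no other combination can be cheaper.
Greek yogurt only: max(1572/244, 10.6/0.2) = 53 servings → $76.85.
sweet potato only: max(1572/490, 10.6/1.1) = 9.636 servings → $4.82.
black beans only: max(1572/321, 10.6/2.3) = 4.897 servings → $2.45.
lentils only: max(1572/327, 10.6/2.9) = 4.807 servings → $3.85.
Greek yogurt + sweet potato: the both-tight solution has a negative serving — not a feasible corner.
Greek yogurt + black beans with both tight: 0.4286 servings and 4.571 servings → $2.91.
Greek yogurt + lentils with both tight: 1.701 servings and 3.538 servings → $5.30.
sweet potato + black beans with both tight: 0.2752 servings and 4.477 servings → $2.38.
sweet potato + lentils with both tight: 1.029 servings and 3.265 servings → $3.13.
black beans + lentils with both targets exact would need a negative amount; discard.
Cheapest feasible corner: $2.38.

$2.38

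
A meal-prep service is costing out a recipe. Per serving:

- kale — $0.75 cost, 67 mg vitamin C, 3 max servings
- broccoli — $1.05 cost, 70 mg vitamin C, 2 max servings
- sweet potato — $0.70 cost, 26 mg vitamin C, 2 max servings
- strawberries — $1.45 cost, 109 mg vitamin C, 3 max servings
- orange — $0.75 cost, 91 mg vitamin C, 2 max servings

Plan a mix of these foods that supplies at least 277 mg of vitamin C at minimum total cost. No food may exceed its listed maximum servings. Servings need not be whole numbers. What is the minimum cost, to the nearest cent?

$2.56

Cost per mg of vitamin C: orange $0.0082, kale $0.0112, strawberries $0.0133, broccoli $0.0150, sweet potato $0.0269.
Take 2 servings of orange: +182.0 mg vitamin C for $1.50 (total $1.50, still need 95.0 mg).
Take 1.418 servings of kale: +95.0 mg vitamin C for $1.06 (total $2.56, still need 0.0 mg).
Greedy by cheapest-per-mg is optimal for a single linear constraint, so the minimum cost is $2.56.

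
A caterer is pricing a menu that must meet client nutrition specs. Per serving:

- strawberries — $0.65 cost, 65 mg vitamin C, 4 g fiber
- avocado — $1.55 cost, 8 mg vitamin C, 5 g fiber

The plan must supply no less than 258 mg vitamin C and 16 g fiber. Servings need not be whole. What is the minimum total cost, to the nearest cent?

$2.60

Two binding constraints pin down two serving amounts, so the optimal mix uses at most two foods. The candidates are each food alone (scaled to the tighter of vitamin C/fiber) and each pair with both constraints tight.
strawberries only: max(258/65, 16/4) = 4 servings → $2.60.
avocado only: max(258/8, 16/5) = 32.25 servings → $49.99.
strawberries + avocado with both tight: 3.966 servings and 0.0273 servings → $2.62.
The minimum over all feasible corners is $2.60.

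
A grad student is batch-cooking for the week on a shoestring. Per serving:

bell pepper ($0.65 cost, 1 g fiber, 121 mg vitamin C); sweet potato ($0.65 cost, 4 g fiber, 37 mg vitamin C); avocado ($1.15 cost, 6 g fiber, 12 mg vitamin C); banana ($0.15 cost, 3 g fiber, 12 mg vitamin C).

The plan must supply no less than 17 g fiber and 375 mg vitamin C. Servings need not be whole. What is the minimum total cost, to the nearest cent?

For a min-cost LP with two ≥-constraints, a basic feasible solution has at most two positive variables.
bell pepper only: max(17/1, 375/121) = 17 servings → $11.05.
sweet potato only: max(17/4, 375/37) = 10.14 servings → $6.59.
avocado only: max(17/6, 375/12) = 31.25 servings → $35.94.
banana only: max(17/3, 375/12) = 31.25 servings → $4.69.
bell pepper + sweet potato with both tight: 1.949 servings and 3.763 servings → $3.71.
bell pepper + avocado with both tight: 2.866 servings and 2.356 servings → $4.57.
bell pepper + banana with both tight: 2.624 servings and 4.792 servings → $2.42.
sweet potato + avocado: the both-tight solution has a negative serving — not a feasible corner.
sweet potato + banana with both targets exact would need a negative amount; discard.
avocado + banana: the both-tight solution has a negative serving — not a feasible corner.
So the least-cost plan costs $2.42.

$2.42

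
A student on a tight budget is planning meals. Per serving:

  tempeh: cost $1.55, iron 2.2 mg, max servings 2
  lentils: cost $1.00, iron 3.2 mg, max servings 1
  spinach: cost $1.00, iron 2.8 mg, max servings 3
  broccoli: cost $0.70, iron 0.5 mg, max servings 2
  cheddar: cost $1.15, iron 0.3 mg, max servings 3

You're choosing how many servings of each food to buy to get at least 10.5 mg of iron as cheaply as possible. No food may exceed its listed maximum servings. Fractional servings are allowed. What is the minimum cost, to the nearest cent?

$3.61

Cost per mg of iron: lentils $0.3125, spinach $0.3571, tempeh $0.7045, broccoli $1.4000, cheddar $3.8333.
Take 1 serving of lentils: +3.2 mg iron for $1.00 (total $1.00, still need 7.3 mg).
Take 2.607 servings of spinach: +7.3 mg iron for $2.61 (total $3.61, still need 0.0 mg).
Filling from the cheapest source first is optimal under one linear minimum: $3.61.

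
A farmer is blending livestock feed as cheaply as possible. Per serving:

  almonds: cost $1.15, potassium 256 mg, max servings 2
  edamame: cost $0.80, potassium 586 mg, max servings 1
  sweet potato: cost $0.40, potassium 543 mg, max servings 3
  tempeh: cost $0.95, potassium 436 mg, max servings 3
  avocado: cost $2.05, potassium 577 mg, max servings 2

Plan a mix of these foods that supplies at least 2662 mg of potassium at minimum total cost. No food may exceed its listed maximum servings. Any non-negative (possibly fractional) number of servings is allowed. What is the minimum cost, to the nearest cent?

$2.97

Cost per mg of potassium: sweet potato $0.0007, edamame $0.0014, tempeh $0.0022, avocado $0.0036, almonds $0.0045.
Take 3 servings of sweet potato: +1629.0 mg potassium for $1.20 (total $1.20, still need 1033.0 mg).
Take 1 serving of edamame: +586.0 mg potassium for $0.80 (total $2.00, still need 447.0 mg).
Take 1.025 servings of tempeh: +447.0 mg potassium for $0.97 (total $2.97, still need 0.0 mg).
Greedy by cheapest-per-mg is optimal for a single linear constraint, so the minimum cost is $2.97.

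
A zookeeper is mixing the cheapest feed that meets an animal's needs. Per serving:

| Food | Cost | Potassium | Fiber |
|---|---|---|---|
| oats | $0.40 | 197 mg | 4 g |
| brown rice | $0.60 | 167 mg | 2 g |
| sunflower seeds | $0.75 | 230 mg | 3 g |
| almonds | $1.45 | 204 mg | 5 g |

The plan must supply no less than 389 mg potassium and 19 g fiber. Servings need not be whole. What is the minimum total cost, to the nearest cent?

$1.90

For a min-cost LP with two ≥-constraints, a basic feasible solution has at most two positive variables.
oats only: max(389/197, 19/4) = 4.75 servings → $1.90.
brown rice only: max(389/167, 19/2) = 9.5 servings → $5.70.
sunflower seeds only: max(389/230, 19/3) = 6.333 servings → $4.75.
almonds only: max(389/204, 19/5) = 3.8 servings → $5.51.
oats + brown rice: intersection lies outside the first quadrant.
oats + sunflower seeds with both targets exact would need a negative amount; discard.
oats + almonds: the both-tight solution has a negative serving — not a feasible corner.
brown rice + sunflower seeds with both targets exact would need a negative amount; discard.
brown rice + almonds with both targets exact would need a negative amount; discard.
sunflower seeds + almonds: intersection lies outside the first quadrant.
The minimum over all feasible corners is $1.90.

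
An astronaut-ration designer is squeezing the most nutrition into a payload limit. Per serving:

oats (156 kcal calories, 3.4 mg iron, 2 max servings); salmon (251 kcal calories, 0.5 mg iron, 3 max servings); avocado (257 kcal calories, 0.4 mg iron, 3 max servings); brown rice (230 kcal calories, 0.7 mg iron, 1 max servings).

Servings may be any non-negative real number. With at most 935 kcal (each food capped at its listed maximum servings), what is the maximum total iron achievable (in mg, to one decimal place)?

8.3 mg

Iron per kcal: oats 0.02179, brown rice 0.003043, salmon 0.001992, avocado 0.001556.
Take 2 servings of oats: uses 312 kcal, +6.8 mg iron (running total 6.8 mg).
Take 1 serving of brown rice: uses 230 kcal, +0.7 mg iron (running total 7.5 mg).
Take 1.566 servings of salmon: uses 393 kcal, +0.8 mg iron (running total 8.3 mg).
Filling greedily by iron-per-kcal is optimal for one linear limit, giving 8.3 mg.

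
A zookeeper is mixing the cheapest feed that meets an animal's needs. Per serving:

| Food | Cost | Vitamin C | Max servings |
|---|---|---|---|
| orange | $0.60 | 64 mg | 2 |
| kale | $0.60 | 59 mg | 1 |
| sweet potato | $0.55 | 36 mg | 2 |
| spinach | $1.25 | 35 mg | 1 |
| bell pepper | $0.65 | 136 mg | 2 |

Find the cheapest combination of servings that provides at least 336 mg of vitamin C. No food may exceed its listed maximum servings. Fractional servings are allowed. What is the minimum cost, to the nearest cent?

Cost per mg of vitamin C: bell pepper $0.0048, orange $0.0094, kale $0.0102, sweet potato $0.0153, spinach $0.0357.
Take 2 servings of bell pepper: +272.0 mg vitamin C for $1.30 (total $1.30, still need 64.0 mg).
Take 1 serving of orange: +64.0 mg vitamin C for $0.60 (total $1.90, still need 0.0 mg).
Filling from the cheapest source first is optimal under one linear minimum: $1.90.

$1.90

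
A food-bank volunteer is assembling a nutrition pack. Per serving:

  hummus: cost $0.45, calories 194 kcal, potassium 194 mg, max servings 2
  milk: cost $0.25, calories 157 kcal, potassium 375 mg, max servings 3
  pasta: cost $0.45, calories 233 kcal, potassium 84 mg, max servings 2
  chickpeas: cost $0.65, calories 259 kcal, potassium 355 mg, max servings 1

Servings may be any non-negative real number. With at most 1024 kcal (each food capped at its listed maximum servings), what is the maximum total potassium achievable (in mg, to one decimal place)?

1774.0 mg

Potassium per kcal: milk 2.389, chickpeas 1.371, hummus 1, pasta 0.3605.
Take 3 servings of milk: uses 471 kcal, +1125.0 mg potassium (running total 1125.0 mg).
Take 1 serving of chickpeas: uses 259 kcal, +355.0 mg potassium (running total 1480.0 mg).
Take 1.515 servings of hummus: uses 294 kcal, +294.0 mg potassium (running total 1774.0 mg).
Filling greedily by potassium-per-kcal is optimal for one linear limit, giving 1774.0 mg.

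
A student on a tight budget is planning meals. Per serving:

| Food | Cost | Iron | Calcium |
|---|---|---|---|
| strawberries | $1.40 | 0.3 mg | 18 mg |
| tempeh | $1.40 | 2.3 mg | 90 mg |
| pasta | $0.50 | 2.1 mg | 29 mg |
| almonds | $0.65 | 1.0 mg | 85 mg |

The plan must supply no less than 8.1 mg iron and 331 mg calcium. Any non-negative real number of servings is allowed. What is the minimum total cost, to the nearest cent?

$3.20

Compare the cost at each extreme point of the feasible region.
strawberries only: max(8.1/0.3, 331/18) = 27 servings → $37.80.
tempeh only: max(8.1/2.3, 331/90) = 3.678 servings → $5.15.
pasta only: max(8.1/2.1, 331/29) = 11.41 servings → $5.71.
almonds only: max(8.1/1.0, 331/85) = 8.1 servings → $5.26.
strawberries + tempeh with both tight: 2.243 servings and 3.229 servings → $7.66.
strawberries + pasta with both tight: 15.81 servings and 1.598 servings → $22.94.
strawberries + almonds: intersection lies outside the first quadrant.
tempeh + pasta: intersection lies outside the first quadrant.
tempeh + almonds with both tight: 3.389 servings and 0.3062 servings → $4.94.
pasta + almonds with both tight: 2.391 servings and 3.078 servings → $3.20.
The minimum over all feasible corners is $3.20.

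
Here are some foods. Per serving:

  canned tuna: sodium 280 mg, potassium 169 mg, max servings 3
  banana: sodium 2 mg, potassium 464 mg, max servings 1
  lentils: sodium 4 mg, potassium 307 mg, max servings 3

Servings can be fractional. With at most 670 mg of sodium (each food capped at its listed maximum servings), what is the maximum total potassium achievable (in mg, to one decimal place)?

1780.9 mg

Potassium per mg sodium: banana 232, lentils 76.75, canned tuna 0.6036.
Take 1 serving of banana: uses 2 mg sodium, +464.0 mg potassium (running total 464.0 mg).
Take 3 servings of lentils: uses 12 mg sodium, +921.0 mg potassium (running total 1385.0 mg).
Take 2.343 servings of canned tuna: uses 656 mg sodium, +395.9 mg potassium (running total 1780.9 mg).
Filling greedily by potassium-per-mg sodium is optimal for one linear limit, giving 1780.9 mg.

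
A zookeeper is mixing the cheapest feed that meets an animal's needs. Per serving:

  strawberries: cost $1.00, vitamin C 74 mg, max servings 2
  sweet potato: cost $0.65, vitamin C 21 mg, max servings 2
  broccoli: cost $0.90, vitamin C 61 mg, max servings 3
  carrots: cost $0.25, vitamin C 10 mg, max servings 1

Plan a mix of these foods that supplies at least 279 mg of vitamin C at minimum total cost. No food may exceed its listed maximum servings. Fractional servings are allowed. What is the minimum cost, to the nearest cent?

Cost per mg of vitamin C: strawberries $0.0135, broccoli $0.0148, carrots $0.0250, sweet potato $0.0310.
Take 2 servings of strawberries: +148.0 mg vitamin C for $2.00 (total $2.00, still need 131.0 mg).
Take 2.148 servings of broccoli: +131.0 mg vitamin C for $1.93 (total $3.93, still need 0.0 mg).
Greedy by cheapest-per-mg is optimal for a single linear constraint, so the minimum cost is $3.93.

$3.93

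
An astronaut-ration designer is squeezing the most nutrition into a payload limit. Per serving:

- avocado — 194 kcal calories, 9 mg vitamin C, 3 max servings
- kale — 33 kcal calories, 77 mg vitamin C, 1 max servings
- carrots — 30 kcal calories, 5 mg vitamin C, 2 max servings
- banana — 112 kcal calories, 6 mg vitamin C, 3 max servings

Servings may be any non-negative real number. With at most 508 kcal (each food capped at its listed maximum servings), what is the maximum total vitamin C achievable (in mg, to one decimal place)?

Vitamin C per kcal: kale 2.333, carrots 0.1667, banana 0.05357, avocado 0.04639.
Take 1 serving of kale: uses 33 kcal, +77.0 mg vitamin C (running total 77.0 mg).
Take 2 servings of carrots: uses 60 kcal, +10.0 mg vitamin C (running total 87.0 mg).
Take 3 servings of banana: uses 336 kcal, +18.0 mg vitamin C (running total 105.0 mg).
Take 0.4072 servings of avocado: uses 79 kcal, +3.7 mg vitamin C (running total 108.7 mg).
Filling greedily by vitamin C-per-kcal is optimal for one linear limit, giving 108.7 mg.

108.7 mg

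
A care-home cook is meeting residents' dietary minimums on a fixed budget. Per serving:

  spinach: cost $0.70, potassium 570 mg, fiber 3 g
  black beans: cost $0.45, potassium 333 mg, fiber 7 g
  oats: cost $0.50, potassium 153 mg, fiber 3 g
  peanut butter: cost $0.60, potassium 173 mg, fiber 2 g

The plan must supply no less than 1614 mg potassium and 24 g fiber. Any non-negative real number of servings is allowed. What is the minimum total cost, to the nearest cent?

$2.10

spinach only: max(1614/570, 24/3) = 8 servings → $5.60.
black beans only: max(1614/333, 24/7) = 4.847 servings → $2.18.
oats only: max(1614/153, 24/3) = 10.55 servings → $5.27.
peanut butter only: max(1614/173, 24/2) = 12 servings → $7.20.
spinach + black beans with both tight: 1.105 servings and 2.955 servings → $2.10.
spinach + oats with both tight: 0.9353 servings and 7.065 servings → $4.19.
spinach + peanut butter with both targets exact would need a negative amount; discard.
black beans + oats with both targets exact would need a negative amount; discard.
black beans + peanut butter with both tight: 1.695 servings and 6.066 servings → $4.40.
oats + peanut butter with both tight: 4.338 servings and 5.493 servings → $5.46.
Cheapest feasible corner: $2.10.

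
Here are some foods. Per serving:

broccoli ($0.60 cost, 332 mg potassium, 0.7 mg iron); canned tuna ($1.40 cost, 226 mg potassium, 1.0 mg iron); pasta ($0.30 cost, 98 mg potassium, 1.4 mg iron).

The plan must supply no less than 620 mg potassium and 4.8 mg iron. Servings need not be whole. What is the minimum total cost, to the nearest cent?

$1.48

At the optimum either one food covers both requirements or two foods hit both targets exactly; no other combination can be cheaper.
broccoli only: max(620/332, 4.8/0.7) = 6.857 servings → $4.11.
canned tuna only: max(620/226, 4.8/1.0) = 4.8 servings → $6.72.
pasta only: max(620/98, 4.8/1.4) = 6.327 servings → $1.90.
broccoli + canned tuna with both targets exact would need a negative amount; discard.
broccoli + pasta with both tight: 1.004 servings and 2.927 servings → $1.48.
canned tuna + pasta with both tight: 1.821 servings and 2.128 servings → $3.19.
The minimum over all feasible corners is $1.48.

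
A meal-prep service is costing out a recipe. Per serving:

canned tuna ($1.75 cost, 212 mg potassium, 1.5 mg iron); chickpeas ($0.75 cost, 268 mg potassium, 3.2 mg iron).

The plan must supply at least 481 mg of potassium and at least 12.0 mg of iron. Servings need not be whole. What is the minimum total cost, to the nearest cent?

$2.81

Two binding constraints pin down two serving amounts, so the optimal mix uses at most two foods. The candidates are each food alone (scaled to the tighter of potassium/iron) and each pair with both constraints tight.
canned tuna only: max(481/212, 12.0/1.5) = 8 servings → $14.00.
chickpeas only: max(481/268, 12.0/3.2) = 3.75 servings → $2.81.
canned tuna + chickpeas with both targets exact would need a negative amount; discard.
The minimum over all feasible corners is $2.81.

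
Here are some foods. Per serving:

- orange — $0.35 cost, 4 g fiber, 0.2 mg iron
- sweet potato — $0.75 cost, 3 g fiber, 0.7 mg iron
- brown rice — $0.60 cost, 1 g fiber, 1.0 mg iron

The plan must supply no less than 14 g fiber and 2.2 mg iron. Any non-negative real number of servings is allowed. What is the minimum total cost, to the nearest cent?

A basic optimal solution has at most two foods positive. Try each food alone and each pair with both targets met exactly.
orange only: max(14/4, 2.2/0.2) = 11 servings → $3.85.
sweet potato only: max(14/3, 2.2/0.7) = 4.667 servings → $3.50.
brown rice only: max(14/1, 2.2/1.0) = 14 servings → $8.40.
orange + sweet potato with both tight: 1.455 servings and 2.727 servings → $2.55.
orange + brown rice with both tight: 3.105 servings and 1.579 servings → $2.03.
sweet potato + brown rice: intersection lies outside the first quadrant.
Cheapest feasible corner: $2.03.

$2.03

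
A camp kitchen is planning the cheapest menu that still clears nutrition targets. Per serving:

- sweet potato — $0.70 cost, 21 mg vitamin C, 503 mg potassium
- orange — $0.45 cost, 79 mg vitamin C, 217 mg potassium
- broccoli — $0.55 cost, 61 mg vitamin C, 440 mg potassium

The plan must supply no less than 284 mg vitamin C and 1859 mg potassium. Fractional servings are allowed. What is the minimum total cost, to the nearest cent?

For a min-cost LP with two ≥-constraints, a basic feasible solution has at most two positive variables.
sweet potato only: max(284/21, 1859/503) = 13.52 servings → $9.47.
orange only: max(284/79, 1859/217) = 8.567 servings → $3.86.
broccoli only: max(284/61, 1859/440) = 4.656 servings → $2.56.
sweet potato + orange with both tight: 2.423 servings and 2.951 servings → $3.02.
sweet potato + broccoli: the both-tight solution has a negative serving — not a feasible corner.
orange + broccoli with both tight: 0.5371 servings and 3.96 servings → $2.42.
So the least-cost plan costs $2.42.

$2.42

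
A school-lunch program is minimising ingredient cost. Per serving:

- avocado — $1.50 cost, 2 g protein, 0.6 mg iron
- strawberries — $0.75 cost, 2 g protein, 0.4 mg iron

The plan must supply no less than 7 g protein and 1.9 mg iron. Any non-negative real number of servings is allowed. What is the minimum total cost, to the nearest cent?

An LP optimum is at a vertex; with two nutrient constraints at most two foods are used. Check each candidate.
avocado only: max(7/2, 1.9/0.6) = 3.5 servings → $5.25.
strawberries only: max(7/2, 1.9/0.4) = 4.75 servings → $3.56.
avocado + strawberries with both tight: 2.5 servings and 1 serving → $4.50.
The minimum over all feasible corners is $3.56.

$3.56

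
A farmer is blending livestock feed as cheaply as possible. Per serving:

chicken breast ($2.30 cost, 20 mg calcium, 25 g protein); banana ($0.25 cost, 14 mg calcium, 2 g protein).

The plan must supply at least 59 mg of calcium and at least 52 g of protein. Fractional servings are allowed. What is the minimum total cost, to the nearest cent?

Minimising a linear cost over {calcium ≥ 59, protein ≥ 52, servings ≥ 0} — the optimum is at a vertex, using one or two foods.
chicken breast only: max(59/20, 52/25) = 2.95 servings → $6.79.
banana only: max(59/14, 52/2) = 26 servings → $6.50.
chicken breast + banana with both tight: 1.968 servings and 1.403 servings → $4.88.
So the least-cost plan costs $4.88.

$4.88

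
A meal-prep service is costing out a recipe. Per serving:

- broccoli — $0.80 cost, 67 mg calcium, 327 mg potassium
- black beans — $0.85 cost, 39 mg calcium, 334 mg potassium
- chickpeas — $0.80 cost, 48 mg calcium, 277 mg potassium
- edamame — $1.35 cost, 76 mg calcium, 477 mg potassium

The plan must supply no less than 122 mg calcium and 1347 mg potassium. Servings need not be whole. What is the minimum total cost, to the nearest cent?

$3.30

Minimising a linear cost over {calcium ≥ 122, potassium ≥ 1347, servings ≥ 0} — the optimum is at a vertex, using one or two foods.
broccoli only: max(122/67, 1347/327) = 4.119 servings → $3.30.
black beans only: max(122/39, 1347/334) = 4.033 servings → $3.43.
chickpeas only: max(122/48, 1347/277) = 4.863 servings → $3.89.
edamame only: max(122/76, 1347/477) = 2.824 servings → $3.81.
broccoli + black beans: intersection lies outside the first quadrant.
broccoli + chickpeas: intersection lies outside the first quadrant.
broccoli + edamame: the both-tight solution has a negative serving — not a feasible corner.
black beans + chickpeas: intersection lies outside the first quadrant.
black beans + edamame: the both-tight solution has a negative serving — not a feasible corner.
chickpeas + edamame: intersection lies outside the first quadrant.
The minimum over all feasible corners is $3.30.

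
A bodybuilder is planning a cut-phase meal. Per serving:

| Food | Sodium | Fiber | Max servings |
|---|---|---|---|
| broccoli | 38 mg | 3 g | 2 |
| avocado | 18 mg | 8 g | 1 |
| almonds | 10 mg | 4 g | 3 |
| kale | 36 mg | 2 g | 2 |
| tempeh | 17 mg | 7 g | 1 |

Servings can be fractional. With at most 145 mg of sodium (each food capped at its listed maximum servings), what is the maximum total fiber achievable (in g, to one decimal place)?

Fiber per mg sodium: avocado 0.4444, tempeh 0.4118, almonds 0.4, broccoli 0.07895, kale 0.05556.
Take 1 serving of avocado: uses 18 mg sodium, +8.0 g fiber (running total 8.0 g).
Take 1 serving of tempeh: uses 17 mg sodium, +7.0 g fiber (running total 15.0 g).
Take 3 servings of almonds: uses 30 mg sodium, +12.0 g fiber (running total 27.0 g).
Take 2 servings of broccoli: uses 76 mg sodium, +6.0 g fiber (running total 33.0 g).
Take 0.1111 servings of kale: uses 4 mg sodium, +0.2 g fiber (running total 33.2 g).
Greedy by best ratio exhausts the sodium allowance optimally: 33.2 g.

33.2 g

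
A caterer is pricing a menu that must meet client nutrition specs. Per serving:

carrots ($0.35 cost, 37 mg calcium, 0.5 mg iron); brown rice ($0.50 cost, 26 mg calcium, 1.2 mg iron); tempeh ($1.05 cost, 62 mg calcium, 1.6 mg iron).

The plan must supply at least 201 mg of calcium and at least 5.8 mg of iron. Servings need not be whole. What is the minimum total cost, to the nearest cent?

Minimising a linear cost over {calcium ≥ 201, iron ≥ 5.8, servings ≥ 0} — the optimum is at a vertex, using one or two foods.
carrots only: max(201/37, 5.8/0.5) = 11.6 servings → $4.06.
brown rice only: max(201/26, 5.8/1.2) = 7.731 servings → $3.87.
tempeh only: max(201/62, 5.8/1.6) = 3.625 servings → $3.81.
carrots + brown rice with both tight: 2.879 servings and 3.634 servings → $2.82.
carrots + tempeh: the both-tight solution has a negative serving — not a feasible corner.
brown rice + tempeh with both tight: 1.159 servings and 2.756 servings → $3.47.
So the least-cost plan costs $2.82.

$2.82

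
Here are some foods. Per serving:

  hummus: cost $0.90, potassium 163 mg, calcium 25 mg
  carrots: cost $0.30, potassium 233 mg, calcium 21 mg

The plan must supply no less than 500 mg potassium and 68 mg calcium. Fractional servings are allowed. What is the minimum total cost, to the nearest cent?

$0.97

hummus only: max(500/163, 68/25) = 3.067 servings → $2.76.
carrots only: max(500/233, 68/21) = 3.238 servings → $0.97.
hummus + carrots with both tight: 2.225 servings and 0.5895 servings → $2.18.
So the least-cost plan costs $0.97.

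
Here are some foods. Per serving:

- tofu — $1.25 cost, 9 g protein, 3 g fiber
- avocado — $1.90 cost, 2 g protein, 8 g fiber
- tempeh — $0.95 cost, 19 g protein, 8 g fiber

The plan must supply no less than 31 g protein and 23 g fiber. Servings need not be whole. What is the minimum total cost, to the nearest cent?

$2.73

tofu only: max(31/9, 23/3) = 7.667 servings → $9.58.
avocado only: max(31/2, 23/8) = 15.5 servings → $29.45.
tempeh only: max(31/19, 23/8) = 2.875 servings → $2.73.
tofu + avocado with both tight: 3.061 servings and 1.727 servings → $7.11.
tofu + tempeh: intersection lies outside the first quadrant.
avocado + tempeh with both tight: 1.39 servings and 1.485 servings → $4.05.
So the least-cost plan costs $2.73.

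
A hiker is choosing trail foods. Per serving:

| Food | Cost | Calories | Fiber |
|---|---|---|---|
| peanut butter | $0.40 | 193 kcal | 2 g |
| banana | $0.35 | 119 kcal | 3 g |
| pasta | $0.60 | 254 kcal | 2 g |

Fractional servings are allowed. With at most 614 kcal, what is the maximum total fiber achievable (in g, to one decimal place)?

15.5 g

Fiber per kcal: banana 0.02521, peanut butter 0.01036, pasta 0.007874.
With no serving limits, spend the whole calories allowance on banana: 614 kcal / 119 kcal × 3 g = 15.5 g.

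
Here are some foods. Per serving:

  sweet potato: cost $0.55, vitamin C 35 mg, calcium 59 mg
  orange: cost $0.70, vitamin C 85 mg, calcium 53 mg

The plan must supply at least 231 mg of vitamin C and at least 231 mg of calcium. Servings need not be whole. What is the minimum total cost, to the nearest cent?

This is a tiny linear program; its minimum lies at a vertex of the feasible set. List the vertices and price them.
sweet potato only: max(231/35, 231/59) = 6.6 servings → $3.63.
orange only: max(231/85, 231/53) = 4.358 servings → $3.05.
sweet potato + orange with both tight: 2.339 servings and 1.754 servings → $2.51.
The minimum over all feasible corners is $2.51.

$2.51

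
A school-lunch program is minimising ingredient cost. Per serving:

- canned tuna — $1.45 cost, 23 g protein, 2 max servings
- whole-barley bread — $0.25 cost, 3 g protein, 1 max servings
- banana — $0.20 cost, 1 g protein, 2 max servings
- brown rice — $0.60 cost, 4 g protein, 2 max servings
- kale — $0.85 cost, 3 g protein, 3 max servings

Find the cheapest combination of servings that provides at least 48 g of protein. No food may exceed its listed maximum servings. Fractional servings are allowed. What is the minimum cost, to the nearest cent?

Cost per g of protein: canned tuna $0.0630, whole-barley bread $0.0833, brown rice $0.1500, banana $0.2000, kale $0.2833.
Take 2 servings of canned tuna: +46.0 g protein for $2.90 (total $2.90, still need 2.0 g).
Take 0.6667 servings of whole-barley bread: +2.0 g protein for $0.17 (total $3.07, still need 0.0 g).
Filling from the cheapest source first is optimal under one linear minimum: $3.07.

$3.07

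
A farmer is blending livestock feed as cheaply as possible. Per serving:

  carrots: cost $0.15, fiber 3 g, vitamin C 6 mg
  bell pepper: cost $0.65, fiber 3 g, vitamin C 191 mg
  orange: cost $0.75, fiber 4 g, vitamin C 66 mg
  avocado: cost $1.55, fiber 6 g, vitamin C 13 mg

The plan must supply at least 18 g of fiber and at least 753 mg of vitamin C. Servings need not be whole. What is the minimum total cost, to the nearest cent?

$2.84

Check every corner: each single food scaled to meet both minima, and each pair solved so both constraints bind.
carrots only: max(18/3, 753/6) = 125.5 servings → $18.82.
bell pepper only: max(18/3, 753/191) = 6 servings → $3.90.
orange only: max(18/4, 753/66) = 11.41 servings → $8.56.
avocado only: max(18/6, 753/13) = 57.92 servings → $89.78.
carrots + bell pepper with both tight: 2.124 servings and 3.876 servings → $2.84.
carrots + orange: intersection lies outside the first quadrant.
carrots + avocado: intersection lies outside the first quadrant.
bell pepper + orange with both tight: 3.223 servings and 2.083 servings → $3.66.
bell pepper + avocado with both tight: 3.87 servings and 1.065 servings → $4.17.
orange + avocado with both targets exact would need a negative amount; discard.
The minimum over all feasible corners is $2.84.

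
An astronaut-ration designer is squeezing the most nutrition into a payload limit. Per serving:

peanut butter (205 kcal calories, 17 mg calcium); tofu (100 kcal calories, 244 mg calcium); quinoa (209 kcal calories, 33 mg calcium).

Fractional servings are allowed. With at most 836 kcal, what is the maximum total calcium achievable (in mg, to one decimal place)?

2039.8 mg

Calcium per kcal: tofu 2.44, quinoa 0.1579, peanut butter 0.08293.
With no serving limits, spend the whole calories allowance on tofu: 836 kcal / 100 kcal × 244 mg = 2039.8 mg.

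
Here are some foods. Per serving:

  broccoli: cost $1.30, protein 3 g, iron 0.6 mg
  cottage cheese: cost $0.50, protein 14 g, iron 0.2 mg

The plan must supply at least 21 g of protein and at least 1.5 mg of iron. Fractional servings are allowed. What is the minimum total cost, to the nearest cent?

$3.32

An LP optimum is at a vertex; with two nutrient constraints at most two foods are used. Check each candidate.
broccoli only: max(21/3, 1.5/0.6) = 7 servings → $9.10.
cottage cheese only: max(21/14, 1.5/0.2) = 7.5 servings → $3.75.
broccoli + cottage cheese with both tight: 2.154 servings and 1.038 servings → $3.32.
The minimum over all feasible corners is $3.32.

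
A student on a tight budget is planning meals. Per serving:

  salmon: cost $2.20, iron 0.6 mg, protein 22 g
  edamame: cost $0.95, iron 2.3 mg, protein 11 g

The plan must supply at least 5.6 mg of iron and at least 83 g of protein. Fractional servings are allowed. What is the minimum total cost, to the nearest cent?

$7.17

With two linear requirements the optimum uses one or two foods; enumerate the corners.
salmon only: max(5.6/0.6, 83/22) = 9.333 servings → $20.53.
edamame only: max(5.6/2.3, 83/11) = 7.545 servings → $7.17.
salmon + edamame with both tight: 2.939 servings and 1.668 servings → $8.05.
So the least-cost plan costs $7.17.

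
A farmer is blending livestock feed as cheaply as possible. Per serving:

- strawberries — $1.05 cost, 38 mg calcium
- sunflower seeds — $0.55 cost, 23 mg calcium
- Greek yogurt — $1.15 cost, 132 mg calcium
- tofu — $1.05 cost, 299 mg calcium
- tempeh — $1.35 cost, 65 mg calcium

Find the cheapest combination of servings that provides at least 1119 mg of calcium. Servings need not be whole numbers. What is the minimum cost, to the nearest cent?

$3.93

Cost per mg of calcium: tofu $0.0035, Greek yogurt $0.0087, tempeh $0.0208, sunflower seeds $0.0239, strawberries $0.0276.
With no serving limits, use only tofu: 1119 mg / 299 mg = 3.742 servings × $1.05 = $3.93.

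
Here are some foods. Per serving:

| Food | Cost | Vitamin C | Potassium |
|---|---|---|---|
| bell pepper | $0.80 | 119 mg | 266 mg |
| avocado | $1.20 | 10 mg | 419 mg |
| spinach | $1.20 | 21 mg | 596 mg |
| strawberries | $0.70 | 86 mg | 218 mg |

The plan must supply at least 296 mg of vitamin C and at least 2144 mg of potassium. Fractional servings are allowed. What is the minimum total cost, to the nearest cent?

bell pepper only: max(296/119, 2144/266) = 8.06 servings → $6.45.
avocado only: max(296/10, 2144/419) = 29.6 servings → $35.52.
spinach only: max(296/21, 2144/596) = 14.1 servings → $16.91.
strawberries only: max(296/86, 2144/218) = 9.835 servings → $6.88.
bell pepper + avocado with both tight: 2.173 servings and 3.737 servings → $6.22.
bell pepper + spinach with both tight: 2.011 servings and 2.7 servings → $4.85.
bell pepper + strawberries: the both-tight solution has a negative serving — not a feasible corner.
avocado + spinach with both targets exact would need a negative amount; discard.
avocado + strawberries with both tight: 3.54 servings and 3.03 servings → $6.37.
spinach + strawberries with both tight: 2.568 servings and 2.815 servings → $5.05.
The minimum over all feasible corners is $4.85.

$4.85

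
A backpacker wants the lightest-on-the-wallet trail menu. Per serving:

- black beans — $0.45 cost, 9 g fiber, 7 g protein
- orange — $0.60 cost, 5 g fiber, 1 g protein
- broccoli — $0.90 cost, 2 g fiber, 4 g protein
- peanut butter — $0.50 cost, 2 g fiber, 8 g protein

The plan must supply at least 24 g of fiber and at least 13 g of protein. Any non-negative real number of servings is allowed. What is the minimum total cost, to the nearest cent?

For a min-cost LP with two ≥-constraints, a basic feasible solution has at most two positive variables.
black beans only: max(24/9, 13/7) = 2.667 servings → $1.20.
orange only: max(24/5, 13/1) = 13 servings → $7.80.
broccoli only: max(24/2, 13/4) = 12 servings → $10.80.
peanut butter only: max(24/2, 13/8) = 12 servings → $6.00.
black beans + orange with both tight: 1.577 servings and 1.962 servings → $1.89.
black beans + broccoli: the both-tight solution has a negative serving — not a feasible corner.
black beans + peanut butter with both targets exact would need a negative amount; discard.
orange + broccoli with both tight: 3.889 servings and 2.278 servings → $4.38.
orange + peanut butter with both tight: 4.368 servings and 1.079 servings → $3.16.
broccoli + peanut butter: intersection lies outside the first quadrant.
So the least-cost plan costs $1.20.

$1.20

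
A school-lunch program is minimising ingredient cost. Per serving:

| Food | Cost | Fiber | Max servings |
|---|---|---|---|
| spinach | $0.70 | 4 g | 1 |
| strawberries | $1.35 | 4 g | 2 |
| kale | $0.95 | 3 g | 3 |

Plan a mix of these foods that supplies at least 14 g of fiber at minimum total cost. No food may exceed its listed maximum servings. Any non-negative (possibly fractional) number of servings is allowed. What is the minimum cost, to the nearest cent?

$3.89

Cost per g of fiber: spinach $0.1750, kale $0.3167, strawberries $0.3375.
Take 1 serving of spinach: +4.0 g fiber for $0.70 (total $0.70, still need 10.0 g).
Take 3 servings of kale: +9.0 g fiber for $2.85 (total $3.55, still need 1.0 g).
Take 0.25 servings of strawberries: +1.0 g fiber for $0.34 (total $3.89, still need 0.0 g).
Greedy by cheapest-per-g is optimal for a single linear constraint, so the minimum cost is $3.89.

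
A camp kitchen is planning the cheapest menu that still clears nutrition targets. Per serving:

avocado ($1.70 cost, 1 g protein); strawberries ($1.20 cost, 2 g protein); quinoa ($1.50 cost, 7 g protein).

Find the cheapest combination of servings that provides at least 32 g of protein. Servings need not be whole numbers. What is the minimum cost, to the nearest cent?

Cost per g of protein: quinoa $0.2143, strawberries $0.6000, avocado $1.7000.
With no serving limits, use only quinoa: 32 g / 7 g = 4.571 servings × $1.50 = $6.86.

$6.86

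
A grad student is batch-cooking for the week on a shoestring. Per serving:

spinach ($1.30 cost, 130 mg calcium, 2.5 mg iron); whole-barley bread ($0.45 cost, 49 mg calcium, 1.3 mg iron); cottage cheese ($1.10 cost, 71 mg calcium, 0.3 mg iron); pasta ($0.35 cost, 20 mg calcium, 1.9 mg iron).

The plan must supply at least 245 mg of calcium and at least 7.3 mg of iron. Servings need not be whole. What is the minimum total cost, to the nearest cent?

This is a tiny linear program; its minimum lies at a vertex of the feasible set. List the vertices and price them.
spinach only: max(245/130, 7.3/2.5) = 2.92 servings → $3.80.
whole-barley bread only: max(245/49, 7.3/1.3) = 5.615 servings → $2.53.
cottage cheese only: max(245/71, 7.3/0.3) = 24.33 servings → $26.77.
pasta only: max(245/20, 7.3/1.9) = 12.25 servings → $4.29.
spinach + whole-barley bread: intersection lies outside the first quadrant.
spinach + cottage cheese with both targets exact would need a negative amount; discard.
spinach + pasta with both tight: 1.622 servings and 1.708 servings → $2.71.
whole-barley bread + cottage cheese: the both-tight solution has a negative serving — not a feasible corner.
whole-barley bread + pasta with both tight: 4.762 servings and 0.5842 servings → $2.35.
cottage cheese + pasta with both tight: 2.479 servings and 3.451 servings → $3.93.
So the least-cost plan costs $2.35.

$2.35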